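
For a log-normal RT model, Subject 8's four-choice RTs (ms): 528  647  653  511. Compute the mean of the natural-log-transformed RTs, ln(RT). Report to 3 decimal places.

6.365

ln(RT): 6.2691, 6.4723, 6.4816, 6.2364
Σ ln(RT) = 25.4594
Mean = 25.4594/4 = 6.36485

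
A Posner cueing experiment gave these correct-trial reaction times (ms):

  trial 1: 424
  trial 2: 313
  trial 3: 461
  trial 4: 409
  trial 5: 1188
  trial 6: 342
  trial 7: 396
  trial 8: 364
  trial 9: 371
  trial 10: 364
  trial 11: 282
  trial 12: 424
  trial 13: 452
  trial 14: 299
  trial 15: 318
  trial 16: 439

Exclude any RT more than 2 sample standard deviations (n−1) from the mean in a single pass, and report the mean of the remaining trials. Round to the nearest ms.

n = 16, ΣRT = 6846, M = 427.875
Σ(x−M)² = 662921.75; s = √(662921.75/15) = 210.226
Cutoffs: 427.875 ± 2·210.226 → [7.4, 848.3]
Outside: 1188 → excluded.
Retained (n=15): Σ = 5658, mean = 5658/15 = 377.200

377 ms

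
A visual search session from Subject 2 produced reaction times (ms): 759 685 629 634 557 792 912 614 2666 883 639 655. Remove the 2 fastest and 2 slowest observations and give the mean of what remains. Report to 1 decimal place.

Sorted: 557, 614, 629, 634, 639, 655, 685, 759, 792, 883, 912, 2666
Drop lowest 2 (557, 614) and highest 2 (912, 2666)
Remaining (n=8): Σ = 5676, mean = 5676/8 = 709.500

709.5 ms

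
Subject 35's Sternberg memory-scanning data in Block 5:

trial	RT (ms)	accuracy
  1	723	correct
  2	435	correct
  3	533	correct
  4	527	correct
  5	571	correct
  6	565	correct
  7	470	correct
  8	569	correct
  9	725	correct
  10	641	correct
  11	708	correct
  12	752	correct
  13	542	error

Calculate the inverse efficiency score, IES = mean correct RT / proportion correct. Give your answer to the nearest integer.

Correct trials (n=12): 723, 435, 533, 527, 571, 565, 470, 569, 725, 641, 708, 752
Mean correct RT = 7219/12 = 601.5833 ms
Proportion correct = 12/13
IES = 601.5833 / (12/13) = 651.715 ms

652 ms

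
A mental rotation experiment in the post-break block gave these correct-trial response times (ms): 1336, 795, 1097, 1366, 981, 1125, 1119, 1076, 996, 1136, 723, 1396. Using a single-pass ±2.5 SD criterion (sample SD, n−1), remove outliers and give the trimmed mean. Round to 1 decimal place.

n = 12, ΣRT = 13146, M = 1095.500
Σ(x−M)² = 476823.00; s = √(476823.00/11) = 208.201
Cutoffs: 1095.500 ± 2.5·208.201 → [575.0, 1616.0]
No RTs fall outside the cutoffs; all 12 retained. Mean = 13146/12 = 1095.500

1095.5 ms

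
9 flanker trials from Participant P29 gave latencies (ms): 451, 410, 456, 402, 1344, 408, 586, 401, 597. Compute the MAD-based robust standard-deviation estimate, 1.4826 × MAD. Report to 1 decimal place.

Sorted: 401, 402, 408, 410, 451, 456, 586, 597, 1344 → median = 451
|x − 451| sorted: 0, 5, 41, 43, 49, 50, 135, 146, 893 → MAD = 49
Robust SD ≈ 1.4826 × 49 = 72.647

72.6 ms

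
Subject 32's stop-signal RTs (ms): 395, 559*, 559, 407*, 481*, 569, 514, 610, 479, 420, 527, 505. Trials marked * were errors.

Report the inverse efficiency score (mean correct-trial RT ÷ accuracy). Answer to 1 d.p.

678.2 ms

Correct trials (n=9): 395, 559, 569, 514, 610, 479, 420, 527, 505
Mean correct RT = 4578/9 = 508.6667 ms
Proportion correct = 9/12
IES = 508.6667 / (9/12) = 678.222 ms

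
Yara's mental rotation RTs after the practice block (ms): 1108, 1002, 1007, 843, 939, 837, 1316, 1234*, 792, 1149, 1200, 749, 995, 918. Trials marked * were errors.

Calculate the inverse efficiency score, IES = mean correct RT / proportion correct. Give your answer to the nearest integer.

1065 ms

Correct trials (n=13): 1108, 1002, 1007, 843, 939, 837, 1316, 792, 1149, 1200, 749, 995, 918
Mean correct RT = 12855/13 = 988.8462 ms
Proportion correct = 13/14
IES = 988.8462 / (13/14) = 1064.911 ms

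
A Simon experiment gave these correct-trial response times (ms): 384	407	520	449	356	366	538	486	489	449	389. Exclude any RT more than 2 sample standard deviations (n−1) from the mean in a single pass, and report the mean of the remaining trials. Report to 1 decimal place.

439.4 ms

n = 11, ΣRT = 4833, M = 439.364
Σ(x−M)² = 40036.55; s = √(40036.55/10) = 63.274
Cutoffs: 439.364 ± 2·63.274 → [312.8, 565.9]
No RTs fall outside the cutoffs; all 11 retained. Mean = 4833/11 = 439.364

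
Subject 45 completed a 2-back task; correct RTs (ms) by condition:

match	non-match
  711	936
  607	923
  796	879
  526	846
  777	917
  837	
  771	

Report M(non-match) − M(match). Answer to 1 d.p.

M(match) = 5025/7 = 717.857
M(non-match) = 4501/5 = 900.200
Difference = 900.200 − 717.857 = 182.343 ms

182.3 ms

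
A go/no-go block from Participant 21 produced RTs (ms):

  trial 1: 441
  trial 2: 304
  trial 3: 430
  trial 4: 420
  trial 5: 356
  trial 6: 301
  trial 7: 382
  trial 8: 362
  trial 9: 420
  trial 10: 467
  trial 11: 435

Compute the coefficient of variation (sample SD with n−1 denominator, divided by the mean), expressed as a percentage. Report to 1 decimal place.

14.2%

n = 11, Σ = 4318, M = 392.5455
Σ(x−M)² = 31204.727; s = √(31204.727/10) = 55.8612
CV = 55.8612 / 392.5455 = 0.14231 = 14.231%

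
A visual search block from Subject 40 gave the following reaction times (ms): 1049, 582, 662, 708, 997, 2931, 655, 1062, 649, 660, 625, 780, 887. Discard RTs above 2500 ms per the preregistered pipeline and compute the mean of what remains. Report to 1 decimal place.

776.3 ms

Excluded: 2931
Retained (n=12): Σ = 9316
Mean = 9316/12 = 776.3333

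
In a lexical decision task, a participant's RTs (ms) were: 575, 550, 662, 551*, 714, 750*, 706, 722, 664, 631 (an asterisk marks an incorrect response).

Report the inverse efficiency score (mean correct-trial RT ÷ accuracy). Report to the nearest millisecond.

Correct trials (n=8): 575, 550, 662, 714, 706, 722, 664, 631
Mean correct RT = 5224/8 = 653.0000 ms
Proportion correct = 8/10
IES = 653.0000 / (8/10) = 816.250 ms

816 ms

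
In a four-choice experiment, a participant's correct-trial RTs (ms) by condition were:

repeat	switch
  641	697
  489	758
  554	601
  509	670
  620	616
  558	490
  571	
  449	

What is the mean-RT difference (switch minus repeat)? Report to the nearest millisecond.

90 ms

M(repeat) = 4391/8 = 548.875
M(switch) = 3832/6 = 638.667
Difference = 638.667 − 548.875 = 89.792 ms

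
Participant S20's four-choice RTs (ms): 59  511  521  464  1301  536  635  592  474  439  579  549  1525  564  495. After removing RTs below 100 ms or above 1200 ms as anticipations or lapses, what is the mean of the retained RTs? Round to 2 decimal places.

529.92 ms

Excluded: 59, 1301, 1525
Retained (n=12): Σ = 6359
Mean = 6359/12 = 529.9167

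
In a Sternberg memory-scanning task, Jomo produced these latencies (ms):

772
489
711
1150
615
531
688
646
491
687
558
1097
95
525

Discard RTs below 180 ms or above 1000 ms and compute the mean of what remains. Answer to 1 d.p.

610.3 ms

Excluded: 95, 1097, 1150
Retained (n=11): Σ = 6713
Mean = 6713/11 = 610.2727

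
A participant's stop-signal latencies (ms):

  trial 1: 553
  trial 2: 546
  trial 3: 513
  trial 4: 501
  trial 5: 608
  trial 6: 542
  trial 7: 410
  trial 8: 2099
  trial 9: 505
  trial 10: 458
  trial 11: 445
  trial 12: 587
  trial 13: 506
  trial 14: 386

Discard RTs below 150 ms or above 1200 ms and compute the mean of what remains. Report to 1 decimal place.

504.6 ms

Excluded: 2099
Retained (n=13): Σ = 6560
Mean = 6560/13 = 504.6154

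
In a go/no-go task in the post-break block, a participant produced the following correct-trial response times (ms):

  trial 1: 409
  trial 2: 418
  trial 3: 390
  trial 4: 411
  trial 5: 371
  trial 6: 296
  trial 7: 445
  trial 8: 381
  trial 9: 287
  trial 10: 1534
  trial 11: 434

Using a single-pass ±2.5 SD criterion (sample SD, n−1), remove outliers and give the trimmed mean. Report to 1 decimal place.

n = 11, ΣRT = 5376, M = 488.727
Σ(x−M)² = 1227952.18; s = √(1227952.18/10) = 350.421
Cutoffs: 488.727 ± 2.5·350.421 → [-387.3, 1364.8]
Outside: 1534 → excluded.
Retained (n=10): Σ = 3842, mean = 3842/10 = 384.200

384.2 ms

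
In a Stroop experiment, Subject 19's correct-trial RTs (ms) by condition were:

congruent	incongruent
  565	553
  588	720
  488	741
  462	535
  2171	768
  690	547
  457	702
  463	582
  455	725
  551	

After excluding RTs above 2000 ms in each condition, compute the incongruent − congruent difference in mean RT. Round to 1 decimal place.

congruent: exclude 2171
M(congruent) = 4719/9 = 524.333
M(incongruent) = 5873/9 = 652.556
Difference = 652.556 − 524.333 = 128.222 ms

128.2 ms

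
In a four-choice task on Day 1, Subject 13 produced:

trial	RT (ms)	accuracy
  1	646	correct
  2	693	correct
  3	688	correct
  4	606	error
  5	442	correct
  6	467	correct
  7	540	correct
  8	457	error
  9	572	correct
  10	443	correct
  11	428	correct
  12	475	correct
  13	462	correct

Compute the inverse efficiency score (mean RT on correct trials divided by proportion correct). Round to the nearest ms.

Correct trials (n=11): 646, 693, 688, 442, 467, 540, 572, 443, 428, 475, 462
Mean correct RT = 5856/11 = 532.3636 ms
Proportion correct = 11/13
IES = 532.3636 / (11/13) = 629.157 ms

629 ms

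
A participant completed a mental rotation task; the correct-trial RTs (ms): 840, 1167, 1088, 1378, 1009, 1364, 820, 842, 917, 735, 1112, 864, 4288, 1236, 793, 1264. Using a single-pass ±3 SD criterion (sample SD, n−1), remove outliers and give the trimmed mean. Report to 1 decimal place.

n = 16, ΣRT = 19717, M = 1232.312
Σ(x−M)² = 10617891.44; s = √(10617891.44/15) = 841.344
Cutoffs: 1232.312 ± 3·841.344 → [-1291.7, 3756.3]
Outside: 4288 → excluded.
Retained (n=15): Σ = 15429, mean = 15429/15 = 1028.600

1028.6 ms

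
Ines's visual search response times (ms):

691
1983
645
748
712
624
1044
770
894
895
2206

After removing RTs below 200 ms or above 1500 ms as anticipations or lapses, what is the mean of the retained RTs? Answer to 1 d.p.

780.3 ms

Excluded: 1983, 2206
Retained (n=9): Σ = 7023
Mean = 7023/9 = 780.3333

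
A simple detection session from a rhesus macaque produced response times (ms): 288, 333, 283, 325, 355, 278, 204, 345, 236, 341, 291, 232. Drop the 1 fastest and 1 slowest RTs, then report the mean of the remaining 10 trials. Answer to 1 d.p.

Sorted: 204, 232, 236, 278, 283, 288, 291, 325, 333, 341, 345, 355
Drop lowest 1 (204) and highest 1 (355)
Remaining (n=10): Σ = 2952, mean = 2952/10 = 295.200

295.2 ms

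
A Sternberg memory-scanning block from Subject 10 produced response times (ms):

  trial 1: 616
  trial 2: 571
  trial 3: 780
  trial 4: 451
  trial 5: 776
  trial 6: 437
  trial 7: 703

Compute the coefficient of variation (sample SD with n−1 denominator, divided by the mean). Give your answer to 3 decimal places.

0.230

n = 7, Σ = 4334, M = 619.1429
Σ(x−M)² = 121286.857; s = √(121286.857/6) = 142.1776
CV = 142.1776 / 619.1429 = 0.22964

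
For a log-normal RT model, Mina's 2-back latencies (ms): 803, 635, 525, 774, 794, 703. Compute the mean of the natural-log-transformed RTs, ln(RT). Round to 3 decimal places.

6.548

ln(RT): 6.6884, 6.4536, 6.2634, 6.6516, 6.6771, 6.5554
Σ ln(RT) = 39.2894
Mean = 39.2894/6 = 6.54823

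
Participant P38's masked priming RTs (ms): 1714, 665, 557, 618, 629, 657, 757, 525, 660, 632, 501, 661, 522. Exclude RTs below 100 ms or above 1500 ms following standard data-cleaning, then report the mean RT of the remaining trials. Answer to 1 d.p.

Excluded: 1714
Retained (n=12): Σ = 7384
Mean = 7384/12 = 615.3333

615.3 ms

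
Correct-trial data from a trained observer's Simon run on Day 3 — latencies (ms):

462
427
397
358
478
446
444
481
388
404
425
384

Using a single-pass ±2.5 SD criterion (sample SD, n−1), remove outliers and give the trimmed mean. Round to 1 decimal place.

n = 12, ΣRT = 5094, M = 424.500
Σ(x−M)² = 16881.00; s = √(16881.00/11) = 39.174
Cutoffs: 424.500 ± 2.5·39.174 → [326.6, 522.4]
No RTs fall outside the cutoffs; all 12 retained. Mean = 5094/12 = 424.500

424.5 ms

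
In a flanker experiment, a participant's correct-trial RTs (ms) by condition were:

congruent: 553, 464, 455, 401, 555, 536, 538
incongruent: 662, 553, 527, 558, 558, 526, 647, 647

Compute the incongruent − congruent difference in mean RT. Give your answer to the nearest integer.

M(congruent) = 3502/7 = 500.286
M(incongruent) = 4678/8 = 584.750
Difference = 584.750 − 500.286 = 84.464 ms

84 ms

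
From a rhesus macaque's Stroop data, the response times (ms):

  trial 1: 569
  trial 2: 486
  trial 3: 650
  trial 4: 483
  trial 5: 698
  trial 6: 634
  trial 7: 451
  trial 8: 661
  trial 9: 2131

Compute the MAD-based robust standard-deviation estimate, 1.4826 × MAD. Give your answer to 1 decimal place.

96.4 ms

Sorted: 451, 483, 486, 569, 634, 650, 661, 698, 2131 → median = 634
|x − 634| sorted: 0, 16, 27, 64, 65, 148, 151, 183, 1497 → MAD = 65
Robust SD ≈ 1.4826 × 65 = 96.369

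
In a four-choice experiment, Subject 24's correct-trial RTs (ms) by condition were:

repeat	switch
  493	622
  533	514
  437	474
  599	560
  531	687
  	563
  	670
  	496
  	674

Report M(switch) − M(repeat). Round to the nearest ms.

M(repeat) = 2593/5 = 518.600
M(switch) = 5260/9 = 584.444
Difference = 584.444 − 518.600 = 65.844 ms

66 ms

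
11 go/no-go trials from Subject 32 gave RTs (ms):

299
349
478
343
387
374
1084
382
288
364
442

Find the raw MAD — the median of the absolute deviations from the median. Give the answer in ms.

31 ms

Sorted: 288, 299, 343, 349, 364, 374, 382, 387, 442, 478, 1084 → median = 374
|x − 374|: 75, 25, 104, 31, 13, 0, 710, 8, 86, 10, 68
Sorted deviations: 0, 8, 10, 13, 25, 31, 68, 75, 86, 104, 710 → MAD = 31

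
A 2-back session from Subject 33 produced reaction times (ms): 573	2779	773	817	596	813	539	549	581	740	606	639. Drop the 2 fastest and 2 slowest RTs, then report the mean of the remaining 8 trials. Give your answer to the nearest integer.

665 ms

Sorted: 539, 549, 573, 581, 596, 606, 639, 740, 773, 813, 817, 2779
Drop lowest 2 (539, 549) and highest 2 (817, 2779)
Remaining (n=8): Σ = 5321, mean = 5321/8 = 665.125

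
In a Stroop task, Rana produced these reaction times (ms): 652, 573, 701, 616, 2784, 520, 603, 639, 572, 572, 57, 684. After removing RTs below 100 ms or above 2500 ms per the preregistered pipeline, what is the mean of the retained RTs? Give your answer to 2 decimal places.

613.20 ms

Excluded: 57, 2784
Retained (n=10): Σ = 6132
Mean = 6132/10 = 613.2000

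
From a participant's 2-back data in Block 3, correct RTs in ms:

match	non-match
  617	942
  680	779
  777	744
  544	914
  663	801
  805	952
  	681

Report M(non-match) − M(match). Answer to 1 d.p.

M(match) = 4086/6 = 681.000
M(non-match) = 5813/7 = 830.429
Difference = 830.429 − 681.000 = 149.429 ms

149.4 ms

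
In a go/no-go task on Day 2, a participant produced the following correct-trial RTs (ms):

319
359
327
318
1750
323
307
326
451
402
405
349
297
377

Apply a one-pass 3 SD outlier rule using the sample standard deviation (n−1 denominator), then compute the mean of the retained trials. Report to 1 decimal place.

350.8 ms

n = 14, ΣRT = 6310, M = 450.714
Σ(x−M)² = 1843210.86; s = √(1843210.86/13) = 376.544
Cutoffs: 450.714 ± 3·376.544 → [-678.9, 1580.3]
Outside: 1750 → excluded.
Retained (n=13): Σ = 4560, mean = 4560/13 = 350.769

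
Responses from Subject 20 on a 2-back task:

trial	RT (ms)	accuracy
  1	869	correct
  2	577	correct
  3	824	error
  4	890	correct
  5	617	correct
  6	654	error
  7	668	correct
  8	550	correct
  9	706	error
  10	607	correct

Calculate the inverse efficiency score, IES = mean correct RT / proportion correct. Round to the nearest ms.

975 ms

Correct trials (n=7): 869, 577, 890, 617, 668, 550, 607
Mean correct RT = 4778/7 = 682.5714 ms
Proportion correct = 7/10
IES = 682.5714 / (7/10) = 975.102 ms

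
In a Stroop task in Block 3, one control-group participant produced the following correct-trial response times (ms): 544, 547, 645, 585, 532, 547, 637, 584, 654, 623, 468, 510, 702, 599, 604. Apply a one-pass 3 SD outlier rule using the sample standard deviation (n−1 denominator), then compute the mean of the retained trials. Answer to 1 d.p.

585.4 ms

n = 15, ΣRT = 8781, M = 585.400
Σ(x−M)² = 53445.60; s = √(53445.60/14) = 61.786
Cutoffs: 585.400 ± 3·61.786 → [400.0, 770.8]
No RTs fall outside the cutoffs; all 15 retained. Mean = 8781/15 = 585.400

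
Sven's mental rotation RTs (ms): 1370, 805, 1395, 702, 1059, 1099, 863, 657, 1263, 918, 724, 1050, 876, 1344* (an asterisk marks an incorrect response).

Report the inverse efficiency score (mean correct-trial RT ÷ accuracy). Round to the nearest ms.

Correct trials (n=13): 1370, 805, 1395, 702, 1059, 1099, 863, 657, 1263, 918, 724, 1050, 876
Mean correct RT = 12781/13 = 983.1538 ms
Proportion correct = 13/14
IES = 983.1538 / (13/14) = 1058.781 ms

1059 ms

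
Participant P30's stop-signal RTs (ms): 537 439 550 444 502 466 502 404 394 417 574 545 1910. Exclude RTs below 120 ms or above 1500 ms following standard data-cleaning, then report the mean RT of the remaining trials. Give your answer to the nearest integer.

Excluded: 1910
Retained (n=12): Σ = 5774
Mean = 5774/12 = 481.1667

481 ms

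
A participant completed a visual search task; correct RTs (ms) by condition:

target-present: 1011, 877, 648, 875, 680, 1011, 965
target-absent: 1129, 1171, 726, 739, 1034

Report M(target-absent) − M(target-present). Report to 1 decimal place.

M(target-present) = 6067/7 = 866.714
M(target-absent) = 4799/5 = 959.800
Difference = 959.800 − 866.714 = 93.086 ms

93.1 ms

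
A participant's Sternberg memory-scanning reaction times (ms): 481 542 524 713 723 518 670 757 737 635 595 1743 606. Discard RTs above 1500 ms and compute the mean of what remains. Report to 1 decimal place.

Excluded: 1743
Retained (n=12): Σ = 7501
Mean = 7501/12 = 625.0833

625.1 ms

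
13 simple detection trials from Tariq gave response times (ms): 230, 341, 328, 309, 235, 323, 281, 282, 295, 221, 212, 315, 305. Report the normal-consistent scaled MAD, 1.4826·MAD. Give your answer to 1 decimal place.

41.5 ms

Sorted: 212, 221, 230, 235, 281, 282, 295, 305, 309, 315, 323, 328, 341 → median = 295
|x − 295| sorted: 0, 10, 13, 14, 14, 20, 28, 33, 46, 60, 65, 74, 83 → MAD = 28
Robust SD ≈ 1.4826 × 28 = 41.513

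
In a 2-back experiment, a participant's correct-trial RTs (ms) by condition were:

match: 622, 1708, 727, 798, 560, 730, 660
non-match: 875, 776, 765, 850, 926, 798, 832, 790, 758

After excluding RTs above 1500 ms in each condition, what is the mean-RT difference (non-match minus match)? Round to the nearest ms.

match: exclude 1708
M(match) = 4097/6 = 682.833
M(non-match) = 7370/9 = 818.889
Difference = 818.889 − 682.833 = 136.056 ms

136 ms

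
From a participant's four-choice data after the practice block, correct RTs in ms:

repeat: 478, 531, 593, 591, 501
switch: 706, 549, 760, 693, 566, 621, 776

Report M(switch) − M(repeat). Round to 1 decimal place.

128.5 ms

M(repeat) = 2694/5 = 538.800
M(switch) = 4671/7 = 667.286
Difference = 667.286 − 538.800 = 128.486 ms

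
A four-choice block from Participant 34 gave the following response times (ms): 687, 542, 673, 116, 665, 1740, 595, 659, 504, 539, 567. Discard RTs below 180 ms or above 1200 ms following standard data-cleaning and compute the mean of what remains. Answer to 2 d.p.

Excluded: 116, 1740
Retained (n=9): Σ = 5431
Mean = 5431/9 = 603.4444

603.44 ms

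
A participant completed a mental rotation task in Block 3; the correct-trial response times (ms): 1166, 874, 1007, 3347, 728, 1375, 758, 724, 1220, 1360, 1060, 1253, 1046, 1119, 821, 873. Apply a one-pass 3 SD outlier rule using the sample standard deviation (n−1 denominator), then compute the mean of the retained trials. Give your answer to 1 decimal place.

n = 16, ΣRT = 18731, M = 1170.688
Σ(x−M)² = 5745147.44; s = √(5745147.44/15) = 618.878
Cutoffs: 1170.688 ± 3·618.878 → [-685.9, 3027.3]
Outside: 3347 → excluded.
Retained (n=15): Σ = 15384, mean = 15384/15 = 1025.600

1025.6 ms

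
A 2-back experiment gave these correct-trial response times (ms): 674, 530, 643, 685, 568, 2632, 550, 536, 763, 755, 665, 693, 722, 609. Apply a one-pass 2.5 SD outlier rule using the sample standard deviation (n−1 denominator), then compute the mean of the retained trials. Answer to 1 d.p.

n = 14, ΣRT = 11025, M = 787.500
Σ(x−M)² = 3742339.50; s = √(3742339.50/13) = 536.537
Cutoffs: 787.500 ± 2.5·536.537 → [-553.8, 2128.8]
Outside: 2632 → excluded.
Retained (n=13): Σ = 8393, mean = 8393/13 = 645.615

645.6 ms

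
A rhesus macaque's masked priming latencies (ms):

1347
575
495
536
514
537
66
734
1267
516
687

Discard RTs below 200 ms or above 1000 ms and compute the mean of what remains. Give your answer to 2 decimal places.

Excluded: 66, 1267, 1347
Retained (n=8): Σ = 4594
Mean = 4594/8 = 574.2500

574.25 ms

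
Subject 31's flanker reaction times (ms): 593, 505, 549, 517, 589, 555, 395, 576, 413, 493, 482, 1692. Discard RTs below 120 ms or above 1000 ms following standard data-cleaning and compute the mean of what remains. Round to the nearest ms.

515 ms

Excluded: 1692
Retained (n=11): Σ = 5667
Mean = 5667/11 = 515.1818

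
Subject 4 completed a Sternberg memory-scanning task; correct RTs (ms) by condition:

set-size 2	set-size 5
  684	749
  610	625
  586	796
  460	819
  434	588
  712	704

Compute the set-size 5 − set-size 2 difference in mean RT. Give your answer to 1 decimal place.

132.5 ms

M(set-size 2) = 3486/6 = 581.000
M(set-size 5) = 4281/6 = 713.500
Difference = 713.500 − 581.000 = 132.500 ms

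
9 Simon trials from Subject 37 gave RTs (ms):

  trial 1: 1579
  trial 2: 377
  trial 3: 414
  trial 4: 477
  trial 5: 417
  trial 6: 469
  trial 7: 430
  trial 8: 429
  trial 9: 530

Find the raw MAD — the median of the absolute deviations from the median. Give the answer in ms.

39 ms

Sorted: 377, 414, 417, 429, 430, 469, 477, 530, 1579 → median = 430
|x − 430|: 1149, 53, 16, 47, 13, 39, 0, 1, 100
Sorted deviations: 0, 1, 13, 16, 39, 47, 53, 100, 1149 → MAD = 39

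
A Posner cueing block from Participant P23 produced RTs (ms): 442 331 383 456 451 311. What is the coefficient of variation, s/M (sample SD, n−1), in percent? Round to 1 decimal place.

16.1%

n = 6, Σ = 2374, M = 395.6667
Σ(x−M)² = 20359.333; s = √(20359.333/5) = 63.8112
CV = 63.8112 / 395.6667 = 0.16128 = 16.128%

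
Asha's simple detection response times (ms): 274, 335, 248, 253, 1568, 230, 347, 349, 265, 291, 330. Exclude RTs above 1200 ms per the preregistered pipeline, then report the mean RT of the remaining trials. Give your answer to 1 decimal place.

Excluded: 1568
Retained (n=10): Σ = 2922
Mean = 2922/10 = 292.2000

292.2 ms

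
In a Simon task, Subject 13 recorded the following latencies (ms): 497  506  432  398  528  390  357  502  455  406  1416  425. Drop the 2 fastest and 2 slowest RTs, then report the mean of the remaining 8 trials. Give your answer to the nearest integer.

453 ms

Sorted: 357, 390, 398, 406, 425, 432, 455, 497, 502, 506, 528, 1416
Drop lowest 2 (357, 390) and highest 2 (528, 1416)
Remaining (n=8): Σ = 3621, mean = 3621/8 = 452.625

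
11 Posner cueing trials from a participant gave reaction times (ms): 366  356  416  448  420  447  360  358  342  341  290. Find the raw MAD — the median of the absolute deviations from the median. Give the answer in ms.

Sorted: 290, 341, 342, 356, 358, 360, 366, 416, 420, 447, 448 → median = 360
|x − 360|: 6, 4, 56, 88, 60, 87, 0, 2, 18, 19, 70
Sorted deviations: 0, 2, 4, 6, 18, 19, 56, 60, 70, 87, 88 → MAD = 19

19 ms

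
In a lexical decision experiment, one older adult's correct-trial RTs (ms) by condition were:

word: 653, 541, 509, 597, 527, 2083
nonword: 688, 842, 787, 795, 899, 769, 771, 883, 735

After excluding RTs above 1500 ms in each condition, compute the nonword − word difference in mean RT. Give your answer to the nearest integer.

word: exclude 2083
M(word) = 2827/5 = 565.400
M(nonword) = 7169/9 = 796.556
Difference = 796.556 − 565.400 = 231.156 ms

231 ms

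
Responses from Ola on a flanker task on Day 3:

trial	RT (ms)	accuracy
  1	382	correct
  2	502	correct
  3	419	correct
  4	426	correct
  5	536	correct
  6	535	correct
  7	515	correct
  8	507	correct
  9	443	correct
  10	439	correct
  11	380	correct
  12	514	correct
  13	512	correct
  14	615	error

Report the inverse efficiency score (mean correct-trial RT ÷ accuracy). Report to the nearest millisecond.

Correct trials (n=13): 382, 502, 419, 426, 536, 535, 515, 507, 443, 439, 380, 514, 512
Mean correct RT = 6110/13 = 470.0000 ms
Proportion correct = 13/14
IES = 470.0000 / (13/14) = 506.154 ms

506 ms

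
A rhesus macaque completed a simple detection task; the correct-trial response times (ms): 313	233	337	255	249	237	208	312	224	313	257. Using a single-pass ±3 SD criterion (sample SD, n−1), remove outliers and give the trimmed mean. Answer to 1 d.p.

267.1 ms

n = 11, ΣRT = 2938, M = 267.091
Σ(x−M)² = 19110.91; s = √(19110.91/10) = 43.716
Cutoffs: 267.091 ± 3·43.716 → [135.9, 398.2]
No RTs fall outside the cutoffs; all 11 retained. Mean = 2938/11 = 267.091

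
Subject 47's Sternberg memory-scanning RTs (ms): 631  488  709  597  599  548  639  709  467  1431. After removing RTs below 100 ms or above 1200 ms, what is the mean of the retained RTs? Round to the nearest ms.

599 ms

Excluded: 1431
Retained (n=9): Σ = 5387
Mean = 5387/9 = 598.5556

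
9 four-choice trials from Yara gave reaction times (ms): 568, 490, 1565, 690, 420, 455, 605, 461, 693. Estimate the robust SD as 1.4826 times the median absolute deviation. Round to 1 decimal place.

Sorted: 420, 455, 461, 490, 568, 605, 690, 693, 1565 → median = 568
|x − 568| sorted: 0, 37, 78, 107, 113, 122, 125, 148, 997 → MAD = 113
Robust SD ≈ 1.4826 × 113 = 167.534

167.5 ms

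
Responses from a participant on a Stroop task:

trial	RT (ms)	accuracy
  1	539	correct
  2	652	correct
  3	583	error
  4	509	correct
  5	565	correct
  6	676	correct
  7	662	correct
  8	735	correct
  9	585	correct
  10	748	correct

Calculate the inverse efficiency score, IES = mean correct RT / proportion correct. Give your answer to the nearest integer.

700 ms

Correct trials (n=9): 539, 652, 509, 565, 676, 662, 735, 585, 748
Mean correct RT = 5671/9 = 630.1111 ms
Proportion correct = 9/10
IES = 630.1111 / (9/10) = 700.123 ms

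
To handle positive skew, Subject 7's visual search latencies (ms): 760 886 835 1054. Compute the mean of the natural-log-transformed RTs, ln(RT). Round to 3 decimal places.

6.777

ln(RT): 6.6333, 6.7867, 6.7274, 6.9603
Σ ln(RT) = 27.1078
Mean = 27.1078/4 = 6.77695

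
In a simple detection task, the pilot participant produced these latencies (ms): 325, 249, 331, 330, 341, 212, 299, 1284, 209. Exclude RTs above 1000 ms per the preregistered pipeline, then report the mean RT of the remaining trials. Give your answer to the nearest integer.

Excluded: 1284
Retained (n=8): Σ = 2296
Mean = 2296/8 = 287.0000

287 ms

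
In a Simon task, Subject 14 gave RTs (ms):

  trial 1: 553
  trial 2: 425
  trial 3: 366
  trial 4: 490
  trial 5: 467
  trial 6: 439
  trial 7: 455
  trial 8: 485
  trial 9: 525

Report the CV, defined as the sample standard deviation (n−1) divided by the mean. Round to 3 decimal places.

0.118

n = 9, Σ = 4205, M = 467.2222
Σ(x−M)² = 24505.556; s = √(24505.556/8) = 55.3461
CV = 55.3461 / 467.2222 = 0.11846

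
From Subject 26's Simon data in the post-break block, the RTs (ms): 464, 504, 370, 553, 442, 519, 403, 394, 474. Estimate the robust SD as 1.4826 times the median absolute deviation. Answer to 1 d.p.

Sorted: 370, 394, 403, 442, 464, 474, 504, 519, 553 → median = 464
|x − 464| sorted: 0, 10, 22, 40, 55, 61, 70, 89, 94 → MAD = 55
Robust SD ≈ 1.4826 × 55 = 81.543

81.5 ms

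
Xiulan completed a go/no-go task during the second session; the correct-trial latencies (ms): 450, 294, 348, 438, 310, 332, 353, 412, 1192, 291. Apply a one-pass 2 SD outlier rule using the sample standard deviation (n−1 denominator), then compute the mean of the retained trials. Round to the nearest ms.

n = 10, ΣRT = 4420, M = 442.000
Σ(x−M)² = 654466.00; s = √(654466.00/9) = 269.664
Cutoffs: 442.000 ± 2·269.664 → [-97.3, 981.3]
Outside: 1192 → excluded.
Retained (n=9): Σ = 3228, mean = 3228/9 = 358.667

359 ms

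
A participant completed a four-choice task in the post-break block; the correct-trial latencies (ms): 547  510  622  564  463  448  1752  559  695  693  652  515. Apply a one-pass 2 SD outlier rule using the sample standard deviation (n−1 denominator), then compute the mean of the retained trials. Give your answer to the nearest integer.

n = 12, ΣRT = 8020, M = 668.333
Σ(x−M)² = 1354916.67; s = √(1354916.67/11) = 350.962
Cutoffs: 668.333 ± 2·350.962 → [-33.6, 1370.3]
Outside: 1752 → excluded.
Retained (n=11): Σ = 6268, mean = 6268/11 = 569.818

570 ms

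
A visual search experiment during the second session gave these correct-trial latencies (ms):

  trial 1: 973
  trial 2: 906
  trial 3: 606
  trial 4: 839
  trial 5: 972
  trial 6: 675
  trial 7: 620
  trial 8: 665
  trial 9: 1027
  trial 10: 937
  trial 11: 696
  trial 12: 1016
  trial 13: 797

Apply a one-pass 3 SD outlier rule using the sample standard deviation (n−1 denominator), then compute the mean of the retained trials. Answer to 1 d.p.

825.3 ms

n = 13, ΣRT = 10729, M = 825.308
Σ(x−M)² = 295608.77; s = √(295608.77/12) = 156.952
Cutoffs: 825.308 ± 3·156.952 → [354.5, 1296.2]
No RTs fall outside the cutoffs; all 13 retained. Mean = 10729/13 = 825.308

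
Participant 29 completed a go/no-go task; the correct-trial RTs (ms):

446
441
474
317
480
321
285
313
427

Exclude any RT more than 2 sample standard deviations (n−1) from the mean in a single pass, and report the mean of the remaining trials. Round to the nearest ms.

389 ms

n = 9, ΣRT = 3504, M = 389.333
Σ(x−M)² = 49302.00; s = √(49302.00/8) = 78.503
Cutoffs: 389.333 ± 2·78.503 → [232.3, 546.3]
No RTs fall outside the cutoffs; all 9 retained. Mean = 3504/9 = 389.333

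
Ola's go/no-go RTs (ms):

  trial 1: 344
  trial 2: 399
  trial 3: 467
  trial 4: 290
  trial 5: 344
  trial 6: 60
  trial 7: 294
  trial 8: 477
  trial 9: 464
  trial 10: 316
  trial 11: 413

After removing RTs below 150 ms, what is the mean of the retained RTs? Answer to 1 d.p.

Excluded: 60
Retained (n=10): Σ = 3808
Mean = 3808/10 = 380.8000

380.8 ms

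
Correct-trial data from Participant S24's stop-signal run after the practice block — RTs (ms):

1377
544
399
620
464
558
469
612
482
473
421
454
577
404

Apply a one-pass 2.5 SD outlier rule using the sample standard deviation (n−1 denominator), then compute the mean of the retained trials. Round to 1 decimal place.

n = 14, ΣRT = 7854, M = 561.000
Σ(x−M)² = 786292.00; s = √(786292.00/13) = 245.935
Cutoffs: 561.000 ± 2.5·245.935 → [-53.8, 1175.8]
Outside: 1377 → excluded.
Retained (n=13): Σ = 6477, mean = 6477/13 = 498.231

498.2 ms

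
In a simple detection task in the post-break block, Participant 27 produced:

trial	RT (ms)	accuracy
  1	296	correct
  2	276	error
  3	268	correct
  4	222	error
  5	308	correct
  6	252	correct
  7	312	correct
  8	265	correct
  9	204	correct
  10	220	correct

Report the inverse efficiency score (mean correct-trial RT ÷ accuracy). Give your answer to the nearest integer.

Correct trials (n=8): 296, 268, 308, 252, 312, 265, 204, 220
Mean correct RT = 2125/8 = 265.6250 ms
Proportion correct = 8/10
IES = 265.6250 / (8/10) = 332.031 ms

332 ms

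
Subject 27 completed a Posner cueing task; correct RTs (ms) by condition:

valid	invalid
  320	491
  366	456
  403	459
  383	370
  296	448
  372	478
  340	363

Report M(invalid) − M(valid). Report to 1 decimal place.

83.6 ms

M(valid) = 2480/7 = 354.286
M(invalid) = 3065/7 = 437.857
Difference = 437.857 − 354.286 = 83.571 ms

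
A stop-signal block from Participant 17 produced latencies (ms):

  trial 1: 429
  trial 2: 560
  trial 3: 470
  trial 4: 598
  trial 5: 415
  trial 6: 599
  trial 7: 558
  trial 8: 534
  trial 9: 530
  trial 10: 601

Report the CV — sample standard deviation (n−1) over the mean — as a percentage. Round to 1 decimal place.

n = 10, Σ = 5294, M = 529.4000
Σ(x−M)² = 43148.400; s = √(43148.400/9) = 69.2406
CV = 69.2406 / 529.4000 = 0.13079 = 13.079%

13.1%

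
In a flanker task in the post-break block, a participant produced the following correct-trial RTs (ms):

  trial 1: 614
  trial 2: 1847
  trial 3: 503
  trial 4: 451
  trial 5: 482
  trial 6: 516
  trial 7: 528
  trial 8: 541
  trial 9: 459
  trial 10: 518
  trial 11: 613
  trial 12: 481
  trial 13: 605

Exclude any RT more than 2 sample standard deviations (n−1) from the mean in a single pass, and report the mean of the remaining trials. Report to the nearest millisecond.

526 ms

n = 13, ΣRT = 8158, M = 627.538
Σ(x−M)² = 1647561.23; s = √(1647561.23/12) = 370.536
Cutoffs: 627.538 ± 2·370.536 → [-113.5, 1368.6]
Outside: 1847 → excluded.
Retained (n=12): Σ = 6311, mean = 6311/12 = 525.917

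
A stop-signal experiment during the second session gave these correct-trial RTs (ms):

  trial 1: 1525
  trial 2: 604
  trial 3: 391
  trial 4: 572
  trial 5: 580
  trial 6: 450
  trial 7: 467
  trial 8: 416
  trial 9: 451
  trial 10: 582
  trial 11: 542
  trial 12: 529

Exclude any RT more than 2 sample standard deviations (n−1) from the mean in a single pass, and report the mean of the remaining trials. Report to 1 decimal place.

507.6 ms

n = 12, ΣRT = 7109, M = 592.417
Σ(x−M)² = 1004790.92; s = √(1004790.92/11) = 302.233
Cutoffs: 592.417 ± 2·302.233 → [-12.0, 1196.9]
Outside: 1525 → excluded.
Retained (n=11): Σ = 5584, mean = 5584/11 = 507.636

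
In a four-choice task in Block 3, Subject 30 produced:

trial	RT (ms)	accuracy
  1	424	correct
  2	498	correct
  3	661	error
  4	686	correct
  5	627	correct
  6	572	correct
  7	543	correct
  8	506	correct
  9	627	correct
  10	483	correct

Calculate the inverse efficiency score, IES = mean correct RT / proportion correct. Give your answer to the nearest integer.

613 ms

Correct trials (n=9): 424, 498, 686, 627, 572, 543, 506, 627, 483
Mean correct RT = 4966/9 = 551.7778 ms
Proportion correct = 9/10
IES = 551.7778 / (9/10) = 613.086 ms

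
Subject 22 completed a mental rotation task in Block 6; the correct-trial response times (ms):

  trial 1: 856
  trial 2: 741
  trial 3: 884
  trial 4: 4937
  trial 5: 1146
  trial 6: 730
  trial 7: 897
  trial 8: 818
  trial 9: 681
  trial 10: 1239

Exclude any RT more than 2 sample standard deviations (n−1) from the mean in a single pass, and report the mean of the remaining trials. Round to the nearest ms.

n = 10, ΣRT = 12929, M = 1292.900
Σ(x−M)² = 15040168.90; s = √(15040168.90/9) = 1292.722
Cutoffs: 1292.900 ± 2·1292.722 → [-1292.5, 3878.3]
Outside: 4937 → excluded.
Retained (n=9): Σ = 7992, mean = 7992/9 = 888.000

888 ms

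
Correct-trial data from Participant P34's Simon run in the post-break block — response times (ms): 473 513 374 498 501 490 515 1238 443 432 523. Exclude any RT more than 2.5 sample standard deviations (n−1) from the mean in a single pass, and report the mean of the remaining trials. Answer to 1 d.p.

476.2 ms

n = 11, ΣRT = 6000, M = 545.455
Σ(x−M)² = 547422.73; s = √(547422.73/10) = 233.971
Cutoffs: 545.455 ± 2.5·233.971 → [-39.5, 1130.4]
Outside: 1238 → excluded.
Retained (n=10): Σ = 4762, mean = 4762/10 = 476.200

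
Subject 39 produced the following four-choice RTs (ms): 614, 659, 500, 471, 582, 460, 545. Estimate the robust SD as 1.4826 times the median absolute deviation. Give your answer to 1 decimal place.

Sorted: 460, 471, 500, 545, 582, 614, 659 → median = 545
|x − 545| sorted: 0, 37, 45, 69, 74, 85, 114 → MAD = 69
Robust SD ≈ 1.4826 × 69 = 102.299

102.3 ms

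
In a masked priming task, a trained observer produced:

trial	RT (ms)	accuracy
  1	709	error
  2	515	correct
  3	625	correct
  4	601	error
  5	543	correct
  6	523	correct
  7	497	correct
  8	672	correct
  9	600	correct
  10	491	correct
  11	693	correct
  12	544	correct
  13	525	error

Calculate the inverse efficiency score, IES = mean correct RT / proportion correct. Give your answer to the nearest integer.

Correct trials (n=10): 515, 625, 543, 523, 497, 672, 600, 491, 693, 544
Mean correct RT = 5703/10 = 570.3000 ms
Proportion correct = 10/13
IES = 570.3000 / (10/13) = 741.390 ms

741 ms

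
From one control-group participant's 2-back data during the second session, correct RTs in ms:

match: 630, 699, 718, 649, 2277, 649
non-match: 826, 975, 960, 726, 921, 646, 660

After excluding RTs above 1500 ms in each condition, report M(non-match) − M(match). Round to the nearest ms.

147 ms

match: exclude 2277
M(match) = 3345/5 = 669.000
M(non-match) = 5714/7 = 816.286
Difference = 816.286 − 669.000 = 147.286 ms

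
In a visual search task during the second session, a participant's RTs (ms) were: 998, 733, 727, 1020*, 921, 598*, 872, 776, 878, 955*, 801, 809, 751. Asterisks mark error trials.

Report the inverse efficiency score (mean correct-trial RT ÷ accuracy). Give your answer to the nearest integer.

1075 ms

Correct trials (n=10): 998, 733, 727, 921, 872, 776, 878, 801, 809, 751
Mean correct RT = 8266/10 = 826.6000 ms
Proportion correct = 10/13
IES = 826.6000 / (10/13) = 1074.580 ms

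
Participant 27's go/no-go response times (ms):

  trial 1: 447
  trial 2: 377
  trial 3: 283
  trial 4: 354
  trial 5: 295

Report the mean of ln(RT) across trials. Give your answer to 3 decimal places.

ln(RT): 6.1026, 5.9322, 5.6454, 5.8693, 5.6870
Σ ln(RT) = 29.2365
Mean = 29.2365/5 = 5.84730

5.847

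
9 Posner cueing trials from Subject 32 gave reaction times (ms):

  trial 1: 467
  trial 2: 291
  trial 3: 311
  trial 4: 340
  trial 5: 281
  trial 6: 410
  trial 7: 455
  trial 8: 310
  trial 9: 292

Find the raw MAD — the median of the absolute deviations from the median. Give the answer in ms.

Sorted: 281, 291, 292, 310, 311, 340, 410, 455, 467 → median = 311
|x − 311|: 156, 20, 0, 29, 30, 99, 144, 1, 19
Sorted deviations: 0, 1, 19, 20, 29, 30, 99, 144, 156 → MAD = 29

29 ms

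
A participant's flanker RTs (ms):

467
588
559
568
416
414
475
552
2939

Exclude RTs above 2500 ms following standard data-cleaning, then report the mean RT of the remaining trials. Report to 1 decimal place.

504.9 ms

Excluded: 2939
Retained (n=8): Σ = 4039
Mean = 4039/8 = 504.8750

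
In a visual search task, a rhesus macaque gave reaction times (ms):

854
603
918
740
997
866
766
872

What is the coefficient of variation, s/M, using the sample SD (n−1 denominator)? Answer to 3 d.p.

0.147

n = 8, Σ = 6616, M = 827.0000
Σ(x−M)² = 102922.000; s = √(102922.000/7) = 121.2565
CV = 121.2565 / 827.0000 = 0.14662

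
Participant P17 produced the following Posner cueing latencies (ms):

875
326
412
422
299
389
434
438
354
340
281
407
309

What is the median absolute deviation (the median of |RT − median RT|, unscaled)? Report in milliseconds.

Sorted: 281, 299, 309, 326, 340, 354, 389, 407, 412, 422, 434, 438, 875 → median = 389
|x − 389|: 486, 63, 23, 33, 90, 0, 45, 49, 35, 49, 108, 18, 80
Sorted deviations: 0, 18, 23, 33, 35, 45, 49, 49, 63, 80, 90, 108, 486 → MAD = 49

49 ms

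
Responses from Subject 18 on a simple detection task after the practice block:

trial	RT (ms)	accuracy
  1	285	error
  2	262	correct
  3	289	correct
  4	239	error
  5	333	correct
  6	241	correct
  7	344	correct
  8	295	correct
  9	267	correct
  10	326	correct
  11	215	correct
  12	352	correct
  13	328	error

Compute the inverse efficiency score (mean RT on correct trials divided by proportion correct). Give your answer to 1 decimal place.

380.1 ms

Correct trials (n=10): 262, 289, 333, 241, 344, 295, 267, 326, 215, 352
Mean correct RT = 2924/10 = 292.4000 ms
Proportion correct = 10/13
IES = 292.4000 / (10/13) = 380.120 ms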